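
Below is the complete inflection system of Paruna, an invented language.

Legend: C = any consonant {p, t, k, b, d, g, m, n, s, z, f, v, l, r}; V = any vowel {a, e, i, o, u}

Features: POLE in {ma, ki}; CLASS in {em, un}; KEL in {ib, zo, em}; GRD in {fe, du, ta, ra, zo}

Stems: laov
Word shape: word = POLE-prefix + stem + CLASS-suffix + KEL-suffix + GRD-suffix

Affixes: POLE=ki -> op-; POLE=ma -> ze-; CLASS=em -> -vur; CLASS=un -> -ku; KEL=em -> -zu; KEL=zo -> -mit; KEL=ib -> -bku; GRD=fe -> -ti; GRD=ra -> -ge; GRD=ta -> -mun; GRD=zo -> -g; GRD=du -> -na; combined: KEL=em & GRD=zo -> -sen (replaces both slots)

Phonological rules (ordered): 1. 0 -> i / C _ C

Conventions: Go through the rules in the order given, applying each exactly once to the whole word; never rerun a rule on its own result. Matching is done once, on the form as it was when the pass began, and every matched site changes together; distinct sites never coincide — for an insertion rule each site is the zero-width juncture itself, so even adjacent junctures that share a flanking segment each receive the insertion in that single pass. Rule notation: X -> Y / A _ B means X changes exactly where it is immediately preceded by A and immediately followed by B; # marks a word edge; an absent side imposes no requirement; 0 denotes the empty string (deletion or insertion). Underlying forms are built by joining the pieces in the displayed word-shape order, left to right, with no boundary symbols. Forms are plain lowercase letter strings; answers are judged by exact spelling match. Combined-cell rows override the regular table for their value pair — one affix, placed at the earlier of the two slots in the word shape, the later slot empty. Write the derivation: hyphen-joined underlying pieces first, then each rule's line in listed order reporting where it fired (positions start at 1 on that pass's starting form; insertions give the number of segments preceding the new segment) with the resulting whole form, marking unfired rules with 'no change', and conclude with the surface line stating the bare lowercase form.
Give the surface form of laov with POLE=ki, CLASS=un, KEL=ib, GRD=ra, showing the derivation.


underlying: op-laov-ku-bku-ge
1. 0 -> i / C _ C: inserts after position(s) 2, 6, 9: opilaovikubikuge
surface: opilaovikubikuge


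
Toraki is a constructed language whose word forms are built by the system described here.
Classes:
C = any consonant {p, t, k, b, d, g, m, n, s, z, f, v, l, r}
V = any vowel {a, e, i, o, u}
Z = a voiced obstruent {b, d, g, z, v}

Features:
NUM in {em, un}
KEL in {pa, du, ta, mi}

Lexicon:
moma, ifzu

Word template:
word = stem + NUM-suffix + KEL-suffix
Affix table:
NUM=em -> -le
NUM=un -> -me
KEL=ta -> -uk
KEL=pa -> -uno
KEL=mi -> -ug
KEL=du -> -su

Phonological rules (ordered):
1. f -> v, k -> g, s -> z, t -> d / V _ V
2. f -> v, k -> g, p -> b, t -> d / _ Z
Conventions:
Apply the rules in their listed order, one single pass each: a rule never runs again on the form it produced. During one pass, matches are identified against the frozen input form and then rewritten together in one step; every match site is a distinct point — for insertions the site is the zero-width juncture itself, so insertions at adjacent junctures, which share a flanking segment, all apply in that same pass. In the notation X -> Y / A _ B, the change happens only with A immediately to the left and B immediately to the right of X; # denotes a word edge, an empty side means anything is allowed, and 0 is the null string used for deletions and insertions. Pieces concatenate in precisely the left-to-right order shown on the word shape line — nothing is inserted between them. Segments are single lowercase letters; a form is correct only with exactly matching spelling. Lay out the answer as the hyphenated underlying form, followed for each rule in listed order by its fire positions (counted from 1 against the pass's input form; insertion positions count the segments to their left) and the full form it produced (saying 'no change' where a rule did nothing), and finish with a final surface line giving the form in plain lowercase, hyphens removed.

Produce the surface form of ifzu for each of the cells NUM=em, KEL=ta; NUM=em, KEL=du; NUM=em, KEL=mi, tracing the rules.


cell NUM=em, KEL=ta:
underlying: ifzu-le-uk
1. f -> v, k -> g, s -> z, t -> d / V _ V: no change
2. f -> v, k -> g, p -> b, t -> d / _ Z: fires at position(s) 2: ivzuleuk
surface: ivzuleuk

cell NUM=em, KEL=du:
underlying: ifzu-le-su
1. f -> v, k -> g, s -> z, t -> d / V _ V: fires at position(s) 7: ifzulezu
2. f -> v, k -> g, p -> b, t -> d / _ Z: fires at position(s) 2: ivzulezu
surface: ivzulezu

cell NUM=em, KEL=mi:
underlying: ifzu-le-ug
1. f -> v, k -> g, s -> z, t -> d / V _ V: no change
2. f -> v, k -> g, p -> b, t -> d / _ Z: fires at position(s) 2: ivzuleug
surface: ivzuleug


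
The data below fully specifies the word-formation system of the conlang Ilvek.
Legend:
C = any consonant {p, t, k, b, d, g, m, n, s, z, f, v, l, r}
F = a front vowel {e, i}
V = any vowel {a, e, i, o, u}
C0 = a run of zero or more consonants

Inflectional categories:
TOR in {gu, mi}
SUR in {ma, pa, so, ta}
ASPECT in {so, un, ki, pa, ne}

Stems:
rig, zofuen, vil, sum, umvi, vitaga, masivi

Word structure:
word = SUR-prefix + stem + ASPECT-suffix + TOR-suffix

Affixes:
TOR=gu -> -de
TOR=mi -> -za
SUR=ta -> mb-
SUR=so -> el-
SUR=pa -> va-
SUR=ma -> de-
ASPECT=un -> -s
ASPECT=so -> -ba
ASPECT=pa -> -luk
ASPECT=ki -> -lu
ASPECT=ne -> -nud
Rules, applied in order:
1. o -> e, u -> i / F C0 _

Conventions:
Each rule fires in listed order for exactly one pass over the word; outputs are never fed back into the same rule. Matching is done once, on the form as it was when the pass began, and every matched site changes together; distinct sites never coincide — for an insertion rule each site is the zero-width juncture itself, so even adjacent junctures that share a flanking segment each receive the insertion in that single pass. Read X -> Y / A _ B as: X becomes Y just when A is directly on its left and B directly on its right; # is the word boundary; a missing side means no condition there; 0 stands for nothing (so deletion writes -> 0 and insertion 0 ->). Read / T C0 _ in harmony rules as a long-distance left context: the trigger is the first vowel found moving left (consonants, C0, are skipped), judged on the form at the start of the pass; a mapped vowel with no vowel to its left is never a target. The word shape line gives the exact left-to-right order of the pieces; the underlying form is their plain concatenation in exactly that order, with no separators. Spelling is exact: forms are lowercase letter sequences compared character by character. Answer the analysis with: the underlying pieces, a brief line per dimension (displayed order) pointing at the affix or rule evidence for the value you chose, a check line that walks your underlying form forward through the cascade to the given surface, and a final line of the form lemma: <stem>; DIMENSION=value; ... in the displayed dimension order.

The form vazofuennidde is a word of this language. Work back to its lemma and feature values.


underlying: va-zofuen-nud-de
TOR=gu - signalled by the affix -de
SUR=pa - signalled by the affix va-
ASPECT=ne - signalled by the affix -nud
check: vazofuennudde -> vazofuennidde
lemma: zofuen; TOR=gu; SUR=pa; ASPECT=ne


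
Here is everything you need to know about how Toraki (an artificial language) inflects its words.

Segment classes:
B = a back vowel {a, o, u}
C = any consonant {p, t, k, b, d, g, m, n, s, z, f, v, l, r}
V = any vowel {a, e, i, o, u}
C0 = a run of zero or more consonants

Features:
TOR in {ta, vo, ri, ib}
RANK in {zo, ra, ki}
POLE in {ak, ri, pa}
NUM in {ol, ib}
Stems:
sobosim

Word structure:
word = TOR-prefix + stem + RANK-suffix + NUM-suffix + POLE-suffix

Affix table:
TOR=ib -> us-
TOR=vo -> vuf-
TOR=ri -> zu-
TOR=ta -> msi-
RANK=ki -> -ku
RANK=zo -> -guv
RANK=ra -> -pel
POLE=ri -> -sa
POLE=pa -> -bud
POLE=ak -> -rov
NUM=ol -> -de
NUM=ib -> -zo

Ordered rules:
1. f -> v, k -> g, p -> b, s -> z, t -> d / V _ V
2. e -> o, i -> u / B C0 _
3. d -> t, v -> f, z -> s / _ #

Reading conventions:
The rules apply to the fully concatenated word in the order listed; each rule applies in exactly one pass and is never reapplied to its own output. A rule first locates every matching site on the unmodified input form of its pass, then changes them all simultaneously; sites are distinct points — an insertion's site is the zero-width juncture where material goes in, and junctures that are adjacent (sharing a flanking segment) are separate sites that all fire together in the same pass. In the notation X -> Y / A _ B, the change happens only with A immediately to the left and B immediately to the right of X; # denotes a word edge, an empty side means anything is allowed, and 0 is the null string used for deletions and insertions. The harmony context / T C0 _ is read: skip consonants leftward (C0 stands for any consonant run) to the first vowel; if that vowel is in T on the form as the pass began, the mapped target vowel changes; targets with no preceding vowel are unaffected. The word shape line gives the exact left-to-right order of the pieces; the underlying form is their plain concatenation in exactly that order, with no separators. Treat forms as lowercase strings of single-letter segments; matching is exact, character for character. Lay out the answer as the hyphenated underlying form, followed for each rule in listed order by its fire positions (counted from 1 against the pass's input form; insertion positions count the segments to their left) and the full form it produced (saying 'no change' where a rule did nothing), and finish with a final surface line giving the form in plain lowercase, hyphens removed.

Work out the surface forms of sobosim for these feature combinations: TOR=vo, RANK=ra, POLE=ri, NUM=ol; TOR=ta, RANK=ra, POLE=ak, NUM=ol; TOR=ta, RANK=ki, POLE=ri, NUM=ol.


cell TOR=vo, RANK=ra, POLE=ri, NUM=ol:
underlying: vuf-sobosim-pel-de-sa
1. f -> v, k -> g, p -> b, s -> z, t -> d / V _ V: fires at position(s) 8, 16: vufsobozimpeldeza
2. e -> o, i -> u / B C0 _: fires at position(s) 9: vufsobozumpeldeza
3. d -> t, v -> f, z -> s / _ #: no change
surface: vufsobozumpeldeza

cell TOR=ta, RANK=ra, POLE=ak, NUM=ol:
underlying: msi-sobosim-pel-de-rov
1. f -> v, k -> g, p -> b, s -> z, t -> d / V _ V: fires at position(s) 4, 8: msizobozimpelderov
2. e -> o, i -> u / B C0 _: fires at position(s) 9: msizobozumpelderov
3. d -> t, v -> f, z -> s / _ #: fires at position(s) 18: msizobozumpelderof
surface: msizobozumpelderof

cell TOR=ta, RANK=ki, POLE=ri, NUM=ol:
underlying: msi-sobosim-ku-de-sa
1. f -> v, k -> g, p -> b, s -> z, t -> d / V _ V: fires at position(s) 4, 8, 15: msizobozimkudeza
2. e -> o, i -> u / B C0 _: fires at position(s) 9, 14: msizobozumkudoza
3. d -> t, v -> f, z -> s / _ #: no change
surface: msizobozumkudoza


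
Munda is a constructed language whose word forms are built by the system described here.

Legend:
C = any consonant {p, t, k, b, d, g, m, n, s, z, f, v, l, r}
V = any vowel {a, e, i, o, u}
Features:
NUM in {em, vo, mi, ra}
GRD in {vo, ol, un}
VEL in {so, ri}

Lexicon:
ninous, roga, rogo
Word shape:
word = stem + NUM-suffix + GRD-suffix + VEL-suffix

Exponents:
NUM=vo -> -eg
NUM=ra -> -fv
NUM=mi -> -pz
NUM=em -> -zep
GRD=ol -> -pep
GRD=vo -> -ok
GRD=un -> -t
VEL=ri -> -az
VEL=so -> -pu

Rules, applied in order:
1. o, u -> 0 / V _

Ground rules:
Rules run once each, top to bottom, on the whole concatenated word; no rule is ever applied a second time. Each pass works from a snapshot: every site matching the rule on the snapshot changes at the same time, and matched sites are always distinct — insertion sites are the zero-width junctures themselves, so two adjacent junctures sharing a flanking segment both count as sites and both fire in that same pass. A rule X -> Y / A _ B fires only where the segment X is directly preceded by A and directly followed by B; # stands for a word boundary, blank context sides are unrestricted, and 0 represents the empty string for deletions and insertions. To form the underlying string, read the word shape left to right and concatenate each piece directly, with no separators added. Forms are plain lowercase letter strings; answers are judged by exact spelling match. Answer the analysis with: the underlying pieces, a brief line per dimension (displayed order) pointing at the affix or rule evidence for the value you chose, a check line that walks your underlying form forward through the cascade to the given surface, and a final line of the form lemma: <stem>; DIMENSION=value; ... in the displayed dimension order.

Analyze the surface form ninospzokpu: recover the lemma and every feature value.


underlying: ninous-pz-ok-pu
NUM=mi - signalled by the affix -pz
GRD=vo - signalled by the affix -ok
VEL=so - signalled by the affix -pu
check: ninouspzokpu -> ninospzokpu
lemma: ninous; NUM=mi; GRD=vo; VEL=so


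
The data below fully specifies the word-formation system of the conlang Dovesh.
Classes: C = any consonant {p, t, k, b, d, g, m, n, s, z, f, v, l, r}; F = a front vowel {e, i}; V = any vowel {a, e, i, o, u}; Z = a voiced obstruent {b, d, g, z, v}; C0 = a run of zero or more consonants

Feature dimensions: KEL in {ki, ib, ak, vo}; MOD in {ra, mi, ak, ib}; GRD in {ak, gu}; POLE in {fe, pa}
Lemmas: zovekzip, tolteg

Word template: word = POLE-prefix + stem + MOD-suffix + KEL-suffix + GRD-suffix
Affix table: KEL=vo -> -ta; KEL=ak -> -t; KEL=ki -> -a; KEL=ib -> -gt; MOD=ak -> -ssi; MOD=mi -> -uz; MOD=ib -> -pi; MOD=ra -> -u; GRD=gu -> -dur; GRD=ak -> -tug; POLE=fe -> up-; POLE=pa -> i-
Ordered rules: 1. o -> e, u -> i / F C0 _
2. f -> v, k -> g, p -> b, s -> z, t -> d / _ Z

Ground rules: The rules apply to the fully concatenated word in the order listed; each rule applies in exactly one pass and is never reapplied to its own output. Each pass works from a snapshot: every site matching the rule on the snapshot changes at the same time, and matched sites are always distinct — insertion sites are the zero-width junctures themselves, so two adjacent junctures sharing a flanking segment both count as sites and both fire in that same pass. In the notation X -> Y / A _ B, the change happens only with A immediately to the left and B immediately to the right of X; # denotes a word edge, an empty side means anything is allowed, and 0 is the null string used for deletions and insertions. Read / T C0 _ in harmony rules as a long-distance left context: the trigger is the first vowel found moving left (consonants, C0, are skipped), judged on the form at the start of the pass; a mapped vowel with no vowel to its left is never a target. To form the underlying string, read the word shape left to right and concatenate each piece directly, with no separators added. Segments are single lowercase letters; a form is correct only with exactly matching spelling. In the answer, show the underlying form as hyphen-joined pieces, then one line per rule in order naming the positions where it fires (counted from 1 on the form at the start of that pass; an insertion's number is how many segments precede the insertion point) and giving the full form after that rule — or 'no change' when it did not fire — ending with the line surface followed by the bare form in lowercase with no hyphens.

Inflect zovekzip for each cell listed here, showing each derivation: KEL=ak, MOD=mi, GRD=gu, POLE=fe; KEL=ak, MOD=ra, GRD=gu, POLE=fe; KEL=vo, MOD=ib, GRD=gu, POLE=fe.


cell KEL=ak, MOD=mi, GRD=gu, POLE=fe:
underlying: up-zovekzip-uz-t-dur
1. o -> e, u -> i / F C0 _: fires at position(s) 11: upzovekzipiztdur
2. f -> v, k -> g, p -> b, s -> z, t -> d / _ Z: fires at position(s) 2, 7, 13: ubzovegzipizddur
surface: ubzovegzipizddur

cell KEL=ak, MOD=ra, GRD=gu, POLE=fe:
underlying: up-zovekzip-u-t-dur
1. o -> e, u -> i / F C0 _: fires at position(s) 11: upzovekzipitdur
2. f -> v, k -> g, p -> b, s -> z, t -> d / _ Z: fires at position(s) 2, 7, 12: ubzovegzipiddur
surface: ubzovegzipiddur

cell KEL=vo, MOD=ib, GRD=gu, POLE=fe:
underlying: up-zovekzip-pi-ta-dur
1. o -> e, u -> i / F C0 _: no change
2. f -> v, k -> g, p -> b, s -> z, t -> d / _ Z: fires at position(s) 2, 7: ubzovegzippitadur
surface: ubzovegzippitadur


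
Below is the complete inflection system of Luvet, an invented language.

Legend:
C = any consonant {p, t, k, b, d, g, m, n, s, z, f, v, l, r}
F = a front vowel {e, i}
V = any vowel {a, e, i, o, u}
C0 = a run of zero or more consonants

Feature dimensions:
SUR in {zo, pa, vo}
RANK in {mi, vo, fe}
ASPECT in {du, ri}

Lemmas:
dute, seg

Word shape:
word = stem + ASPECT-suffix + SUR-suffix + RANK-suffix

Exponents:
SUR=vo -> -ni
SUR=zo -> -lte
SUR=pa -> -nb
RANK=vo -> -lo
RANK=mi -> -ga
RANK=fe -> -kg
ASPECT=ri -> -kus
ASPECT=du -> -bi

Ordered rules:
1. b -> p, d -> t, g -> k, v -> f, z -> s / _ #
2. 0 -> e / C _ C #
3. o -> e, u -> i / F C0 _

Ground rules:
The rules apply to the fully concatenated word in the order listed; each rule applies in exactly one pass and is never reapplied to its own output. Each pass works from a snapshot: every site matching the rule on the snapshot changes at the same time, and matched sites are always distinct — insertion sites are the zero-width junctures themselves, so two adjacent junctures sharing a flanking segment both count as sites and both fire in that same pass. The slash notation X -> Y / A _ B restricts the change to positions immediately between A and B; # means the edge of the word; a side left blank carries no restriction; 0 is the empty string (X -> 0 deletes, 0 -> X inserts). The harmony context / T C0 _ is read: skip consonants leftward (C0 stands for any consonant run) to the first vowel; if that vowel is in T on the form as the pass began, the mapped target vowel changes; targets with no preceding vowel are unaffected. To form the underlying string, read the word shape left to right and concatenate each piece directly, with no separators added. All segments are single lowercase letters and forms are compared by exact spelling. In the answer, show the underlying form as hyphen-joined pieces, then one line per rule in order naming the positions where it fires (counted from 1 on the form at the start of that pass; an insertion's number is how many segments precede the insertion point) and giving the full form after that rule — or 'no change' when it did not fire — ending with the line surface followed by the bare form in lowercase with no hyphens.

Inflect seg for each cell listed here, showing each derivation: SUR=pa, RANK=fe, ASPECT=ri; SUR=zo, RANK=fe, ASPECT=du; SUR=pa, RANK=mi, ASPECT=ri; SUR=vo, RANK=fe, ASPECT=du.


cell SUR=pa, RANK=fe, ASPECT=ri:
underlying: seg-kus-nb-kg
1. b -> p, d -> t, g -> k, v -> f, z -> s / _ #: fires at position(s) 10: segkusnbkk
2. 0 -> e / C _ C #: inserts after position(s) 9: segkusnbkek
3. o -> e, u -> i / F C0 _: fires at position(s) 5: segkisnbkek
surface: segkisnbkek

cell SUR=zo, RANK=fe, ASPECT=du:
underlying: seg-bi-lte-kg
1. b -> p, d -> t, g -> k, v -> f, z -> s / _ #: fires at position(s) 10: segbiltekk
2. 0 -> e / C _ C #: inserts after position(s) 9: segbiltekek
3. o -> e, u -> i / F C0 _: no change
surface: segbiltekek

cell SUR=pa, RANK=mi, ASPECT=ri:
underlying: seg-kus-nb-ga
1. b -> p, d -> t, g -> k, v -> f, z -> s / _ #: no change
2. 0 -> e / C _ C #: no change
3. o -> e, u -> i / F C0 _: fires at position(s) 5: segkisnbga
surface: segkisnbga

cell SUR=vo, RANK=fe, ASPECT=du:
underlying: seg-bi-ni-kg
1. b -> p, d -> t, g -> k, v -> f, z -> s / _ #: fires at position(s) 9: segbinikk
2. 0 -> e / C _ C #: inserts after position(s) 8: segbinikek
3. o -> e, u -> i / F C0 _: no change
surface: segbinikek


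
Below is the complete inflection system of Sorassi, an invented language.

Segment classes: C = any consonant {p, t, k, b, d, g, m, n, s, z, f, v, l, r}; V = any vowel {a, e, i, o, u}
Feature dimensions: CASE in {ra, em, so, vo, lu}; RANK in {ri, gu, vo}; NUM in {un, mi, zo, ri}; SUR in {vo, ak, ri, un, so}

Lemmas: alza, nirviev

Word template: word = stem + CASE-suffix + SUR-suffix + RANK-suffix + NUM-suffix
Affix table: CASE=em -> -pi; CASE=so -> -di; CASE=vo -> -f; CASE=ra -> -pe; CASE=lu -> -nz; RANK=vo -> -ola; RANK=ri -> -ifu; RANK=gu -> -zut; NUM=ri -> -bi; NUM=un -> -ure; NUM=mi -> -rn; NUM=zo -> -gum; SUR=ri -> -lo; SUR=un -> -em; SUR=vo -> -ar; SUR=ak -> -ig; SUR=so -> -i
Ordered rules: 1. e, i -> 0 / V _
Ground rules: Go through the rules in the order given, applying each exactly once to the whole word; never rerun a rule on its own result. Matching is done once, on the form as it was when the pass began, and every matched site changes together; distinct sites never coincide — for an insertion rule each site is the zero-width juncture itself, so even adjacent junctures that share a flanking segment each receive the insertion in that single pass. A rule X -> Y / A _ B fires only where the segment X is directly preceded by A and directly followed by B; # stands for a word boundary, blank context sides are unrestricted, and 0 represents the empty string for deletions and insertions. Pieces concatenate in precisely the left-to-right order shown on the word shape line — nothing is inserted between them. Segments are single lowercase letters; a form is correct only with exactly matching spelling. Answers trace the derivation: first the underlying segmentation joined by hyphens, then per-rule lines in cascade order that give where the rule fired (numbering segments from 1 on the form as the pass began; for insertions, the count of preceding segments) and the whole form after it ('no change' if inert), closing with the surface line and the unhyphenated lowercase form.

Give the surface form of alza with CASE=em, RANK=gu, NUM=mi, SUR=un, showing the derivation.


underlying: alza-pi-em-zut-rn
1. e, i -> 0 / V _: fires at position(s) 7: alzapimzutrn
surface: alzapimzutrn


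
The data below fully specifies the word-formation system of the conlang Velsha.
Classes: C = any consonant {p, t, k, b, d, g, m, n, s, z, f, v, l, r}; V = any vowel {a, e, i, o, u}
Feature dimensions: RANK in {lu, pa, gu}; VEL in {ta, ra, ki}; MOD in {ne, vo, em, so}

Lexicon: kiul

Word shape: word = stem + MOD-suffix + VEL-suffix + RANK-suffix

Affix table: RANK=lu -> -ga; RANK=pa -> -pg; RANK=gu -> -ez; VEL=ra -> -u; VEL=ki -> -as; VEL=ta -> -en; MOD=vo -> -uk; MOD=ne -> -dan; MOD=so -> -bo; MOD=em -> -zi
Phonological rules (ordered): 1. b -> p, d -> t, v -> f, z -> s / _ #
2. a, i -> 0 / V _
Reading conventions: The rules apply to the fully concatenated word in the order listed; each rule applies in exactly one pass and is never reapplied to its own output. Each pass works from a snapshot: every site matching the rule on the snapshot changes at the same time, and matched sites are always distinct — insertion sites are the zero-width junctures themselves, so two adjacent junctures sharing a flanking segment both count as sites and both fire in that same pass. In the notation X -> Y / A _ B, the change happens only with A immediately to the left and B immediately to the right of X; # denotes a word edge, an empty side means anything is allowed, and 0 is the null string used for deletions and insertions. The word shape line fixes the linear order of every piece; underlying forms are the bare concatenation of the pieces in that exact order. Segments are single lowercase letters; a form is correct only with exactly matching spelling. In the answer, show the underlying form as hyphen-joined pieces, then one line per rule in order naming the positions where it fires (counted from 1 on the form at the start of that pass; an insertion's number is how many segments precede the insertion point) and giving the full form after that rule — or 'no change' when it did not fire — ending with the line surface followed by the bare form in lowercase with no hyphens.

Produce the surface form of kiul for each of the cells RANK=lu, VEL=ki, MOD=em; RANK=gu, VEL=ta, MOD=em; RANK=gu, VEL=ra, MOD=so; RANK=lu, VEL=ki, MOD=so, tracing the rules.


cell RANK=lu, VEL=ki, MOD=em:
underlying: kiul-zi-as-ga
1. b -> p, d -> t, v -> f, z -> s / _ #: no change
2. a, i -> 0 / V _: fires at position(s) 7: kiulzisga
surface: kiulzisga

cell RANK=gu, VEL=ta, MOD=em:
underlying: kiul-zi-en-ez
1. b -> p, d -> t, v -> f, z -> s / _ #: fires at position(s) 10: kiulzienes
2. a, i -> 0 / V _: no change
surface: kiulzienes

cell RANK=gu, VEL=ra, MOD=so:
underlying: kiul-bo-u-ez
1. b -> p, d -> t, v -> f, z -> s / _ #: fires at position(s) 9: kiulboues
2. a, i -> 0 / V _: no change
surface: kiulboues

cell RANK=lu, VEL=ki, MOD=so:
underlying: kiul-bo-as-ga
1. b -> p, d -> t, v -> f, z -> s / _ #: no change
2. a, i -> 0 / V _: fires at position(s) 7: kiulbosga
surface: kiulbosga


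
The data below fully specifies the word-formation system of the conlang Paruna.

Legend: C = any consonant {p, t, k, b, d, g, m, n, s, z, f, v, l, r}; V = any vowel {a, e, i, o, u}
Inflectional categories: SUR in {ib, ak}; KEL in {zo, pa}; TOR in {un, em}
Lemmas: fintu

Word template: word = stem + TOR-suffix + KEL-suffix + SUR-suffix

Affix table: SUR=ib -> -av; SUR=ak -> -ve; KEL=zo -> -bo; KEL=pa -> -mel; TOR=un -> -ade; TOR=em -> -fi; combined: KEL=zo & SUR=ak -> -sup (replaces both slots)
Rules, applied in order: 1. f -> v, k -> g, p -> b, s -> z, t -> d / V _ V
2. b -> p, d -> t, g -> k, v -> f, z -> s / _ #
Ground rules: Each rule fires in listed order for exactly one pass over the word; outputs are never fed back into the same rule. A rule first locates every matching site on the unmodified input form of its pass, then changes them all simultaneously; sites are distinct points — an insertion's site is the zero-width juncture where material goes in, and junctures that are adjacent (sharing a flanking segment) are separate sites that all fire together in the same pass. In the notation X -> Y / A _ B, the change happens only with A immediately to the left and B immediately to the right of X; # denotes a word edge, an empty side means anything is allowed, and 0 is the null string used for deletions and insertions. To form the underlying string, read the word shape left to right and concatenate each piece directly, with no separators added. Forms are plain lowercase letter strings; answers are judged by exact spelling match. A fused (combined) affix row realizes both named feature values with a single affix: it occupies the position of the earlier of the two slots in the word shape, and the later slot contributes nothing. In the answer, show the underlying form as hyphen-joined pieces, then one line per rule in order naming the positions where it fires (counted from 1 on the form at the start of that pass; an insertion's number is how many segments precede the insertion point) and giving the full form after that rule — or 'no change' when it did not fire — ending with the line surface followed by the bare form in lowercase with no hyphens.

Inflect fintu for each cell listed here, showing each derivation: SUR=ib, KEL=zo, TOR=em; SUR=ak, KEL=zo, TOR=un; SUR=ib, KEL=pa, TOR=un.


cell SUR=ib, KEL=zo, TOR=em:
underlying: fintu-fi-bo-av
1. f -> v, k -> g, p -> b, s -> z, t -> d / V _ V: fires at position(s) 6: fintuviboav
2. b -> p, d -> t, g -> k, v -> f, z -> s / _ #: fires at position(s) 11: fintuviboaf
surface: fintuviboaf

cell SUR=ak, KEL=zo, TOR=un:
underlying: fintu-ade-sup
1. f -> v, k -> g, p -> b, s -> z, t -> d / V _ V: fires at position(s) 9: fintuadezup
2. b -> p, d -> t, g -> k, v -> f, z -> s / _ #: no change
surface: fintuadezup

cell SUR=ib, KEL=pa, TOR=un:
underlying: fintu-ade-mel-av
1. f -> v, k -> g, p -> b, s -> z, t -> d / V _ V: no change
2. b -> p, d -> t, g -> k, v -> f, z -> s / _ #: fires at position(s) 13: fintuademelaf
surface: fintuademelaf


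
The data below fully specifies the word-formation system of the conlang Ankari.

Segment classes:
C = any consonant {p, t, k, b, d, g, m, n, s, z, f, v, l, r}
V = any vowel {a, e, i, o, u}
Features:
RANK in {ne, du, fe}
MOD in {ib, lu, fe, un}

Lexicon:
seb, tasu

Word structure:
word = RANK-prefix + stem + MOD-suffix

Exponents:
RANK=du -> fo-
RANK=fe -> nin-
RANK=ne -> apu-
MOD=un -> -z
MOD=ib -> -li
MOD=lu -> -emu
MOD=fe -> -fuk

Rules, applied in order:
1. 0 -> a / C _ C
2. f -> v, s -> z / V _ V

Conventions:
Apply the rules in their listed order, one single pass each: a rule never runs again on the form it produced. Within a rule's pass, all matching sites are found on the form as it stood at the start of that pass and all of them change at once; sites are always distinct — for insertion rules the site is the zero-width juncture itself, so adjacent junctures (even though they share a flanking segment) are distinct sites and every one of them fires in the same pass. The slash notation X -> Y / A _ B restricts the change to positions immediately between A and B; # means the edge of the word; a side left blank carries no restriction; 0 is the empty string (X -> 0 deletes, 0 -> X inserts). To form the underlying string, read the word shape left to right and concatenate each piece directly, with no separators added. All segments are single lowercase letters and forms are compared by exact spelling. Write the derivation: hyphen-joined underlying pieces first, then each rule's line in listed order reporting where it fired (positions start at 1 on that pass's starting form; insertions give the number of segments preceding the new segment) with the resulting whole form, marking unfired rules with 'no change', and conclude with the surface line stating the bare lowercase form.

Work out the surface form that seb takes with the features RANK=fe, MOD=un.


underlying: nin-seb-z
1. 0 -> a / C _ C: inserts after position(s) 3, 6: ninasebaz
2. f -> v, s -> z / V _ V: fires at position(s) 5: ninazebaz
surface: ninazebaz


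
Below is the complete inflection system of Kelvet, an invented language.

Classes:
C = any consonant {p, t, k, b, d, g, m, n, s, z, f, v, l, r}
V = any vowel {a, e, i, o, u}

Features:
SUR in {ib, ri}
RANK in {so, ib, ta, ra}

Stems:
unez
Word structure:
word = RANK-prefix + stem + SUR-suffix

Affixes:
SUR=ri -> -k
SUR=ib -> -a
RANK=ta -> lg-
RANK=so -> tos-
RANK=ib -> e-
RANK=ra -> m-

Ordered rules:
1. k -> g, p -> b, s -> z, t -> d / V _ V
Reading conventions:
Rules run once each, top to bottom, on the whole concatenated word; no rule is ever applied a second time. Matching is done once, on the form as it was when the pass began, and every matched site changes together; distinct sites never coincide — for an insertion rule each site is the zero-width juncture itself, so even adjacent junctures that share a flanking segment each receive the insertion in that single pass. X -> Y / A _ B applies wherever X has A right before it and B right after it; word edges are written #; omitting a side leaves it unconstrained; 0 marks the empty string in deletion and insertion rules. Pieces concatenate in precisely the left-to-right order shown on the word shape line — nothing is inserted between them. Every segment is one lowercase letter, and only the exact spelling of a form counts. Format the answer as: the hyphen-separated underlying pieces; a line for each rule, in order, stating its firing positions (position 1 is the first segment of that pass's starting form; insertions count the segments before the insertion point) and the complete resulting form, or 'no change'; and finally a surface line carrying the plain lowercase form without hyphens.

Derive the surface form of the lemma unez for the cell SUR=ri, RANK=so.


underlying: tos-unez-k
1. k -> g, p -> b, s -> z, t -> d / V _ V: fires at position(s) 3: tozunezk
surface: tozunezk


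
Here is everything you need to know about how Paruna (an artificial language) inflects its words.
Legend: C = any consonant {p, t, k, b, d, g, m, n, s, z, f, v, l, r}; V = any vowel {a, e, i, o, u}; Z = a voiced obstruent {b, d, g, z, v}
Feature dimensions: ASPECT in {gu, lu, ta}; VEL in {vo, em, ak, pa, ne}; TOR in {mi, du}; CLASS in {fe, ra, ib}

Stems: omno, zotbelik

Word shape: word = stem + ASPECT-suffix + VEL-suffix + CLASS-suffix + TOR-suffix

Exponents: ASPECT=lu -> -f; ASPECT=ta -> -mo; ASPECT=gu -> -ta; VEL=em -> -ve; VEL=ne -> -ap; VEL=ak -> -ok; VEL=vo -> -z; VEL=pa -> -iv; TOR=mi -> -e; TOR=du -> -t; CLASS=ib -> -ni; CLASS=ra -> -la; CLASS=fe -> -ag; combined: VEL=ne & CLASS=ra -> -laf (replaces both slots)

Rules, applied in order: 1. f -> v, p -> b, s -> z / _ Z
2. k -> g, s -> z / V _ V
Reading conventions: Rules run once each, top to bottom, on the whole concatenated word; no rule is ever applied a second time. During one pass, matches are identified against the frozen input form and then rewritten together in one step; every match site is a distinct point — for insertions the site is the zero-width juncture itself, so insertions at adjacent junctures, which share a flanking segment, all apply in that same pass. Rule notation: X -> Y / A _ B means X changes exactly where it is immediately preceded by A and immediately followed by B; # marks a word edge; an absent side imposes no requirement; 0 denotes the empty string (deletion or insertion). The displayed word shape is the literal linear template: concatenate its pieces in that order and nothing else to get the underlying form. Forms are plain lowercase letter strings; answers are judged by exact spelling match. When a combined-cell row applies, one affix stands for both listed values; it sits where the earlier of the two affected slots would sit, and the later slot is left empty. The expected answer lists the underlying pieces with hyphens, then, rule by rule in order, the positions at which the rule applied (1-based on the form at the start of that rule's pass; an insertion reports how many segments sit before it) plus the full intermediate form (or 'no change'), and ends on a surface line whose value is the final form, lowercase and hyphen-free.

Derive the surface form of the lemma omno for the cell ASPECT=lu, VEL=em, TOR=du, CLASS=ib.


underlying: omno-f-ve-ni-t
1. f -> v, p -> b, s -> z / _ Z: fires at position(s) 5: omnovvenit
2. k -> g, s -> z / V _ V: no change
surface: omnovvenit


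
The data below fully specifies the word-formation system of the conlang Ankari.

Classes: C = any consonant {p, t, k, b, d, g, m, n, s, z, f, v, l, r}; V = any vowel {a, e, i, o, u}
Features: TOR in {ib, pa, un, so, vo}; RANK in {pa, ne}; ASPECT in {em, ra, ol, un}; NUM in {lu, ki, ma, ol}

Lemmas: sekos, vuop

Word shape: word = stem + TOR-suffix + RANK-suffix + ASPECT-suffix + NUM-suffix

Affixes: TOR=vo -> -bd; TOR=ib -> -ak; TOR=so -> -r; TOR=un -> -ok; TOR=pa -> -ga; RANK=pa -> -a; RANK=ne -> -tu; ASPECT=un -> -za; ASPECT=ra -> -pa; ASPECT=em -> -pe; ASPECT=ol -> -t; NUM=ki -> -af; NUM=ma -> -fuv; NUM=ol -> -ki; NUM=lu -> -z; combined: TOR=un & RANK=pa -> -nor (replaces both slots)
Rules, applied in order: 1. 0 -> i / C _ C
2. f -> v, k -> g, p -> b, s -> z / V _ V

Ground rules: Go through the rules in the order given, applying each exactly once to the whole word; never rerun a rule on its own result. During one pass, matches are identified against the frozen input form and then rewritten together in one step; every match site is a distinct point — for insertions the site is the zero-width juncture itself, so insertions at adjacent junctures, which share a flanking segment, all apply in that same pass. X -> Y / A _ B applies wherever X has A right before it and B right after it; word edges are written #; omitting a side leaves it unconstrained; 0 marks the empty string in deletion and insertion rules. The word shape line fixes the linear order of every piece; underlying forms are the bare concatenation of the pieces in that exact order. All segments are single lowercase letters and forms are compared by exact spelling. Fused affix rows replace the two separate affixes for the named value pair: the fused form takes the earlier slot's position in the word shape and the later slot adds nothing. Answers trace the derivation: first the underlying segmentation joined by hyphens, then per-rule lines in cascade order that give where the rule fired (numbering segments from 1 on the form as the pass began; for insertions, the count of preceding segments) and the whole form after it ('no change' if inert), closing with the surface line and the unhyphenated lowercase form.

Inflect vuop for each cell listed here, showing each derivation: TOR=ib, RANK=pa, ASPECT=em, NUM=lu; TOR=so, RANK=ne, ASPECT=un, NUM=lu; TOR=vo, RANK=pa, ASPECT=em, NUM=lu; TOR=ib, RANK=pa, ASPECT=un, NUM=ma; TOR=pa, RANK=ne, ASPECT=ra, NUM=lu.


cell TOR=ib, RANK=pa, ASPECT=em, NUM=lu:
underlying: vuop-ak-a-pe-z
1. 0 -> i / C _ C: no change
2. f -> v, k -> g, p -> b, s -> z / V _ V: fires at position(s) 4, 6, 8: vuobagabez
surface: vuobagabez

cell TOR=so, RANK=ne, ASPECT=un, NUM=lu:
underlying: vuop-r-tu-za-z
1. 0 -> i / C _ C: inserts after position(s) 4, 5: vuopirituzaz
2. f -> v, k -> g, p -> b, s -> z / V _ V: fires at position(s) 4: vuobirituzaz
surface: vuobirituzaz

cell TOR=vo, RANK=pa, ASPECT=em, NUM=lu:
underlying: vuop-bd-a-pe-z
1. 0 -> i / C _ C: inserts after position(s) 4, 5: vuopibidapez
2. f -> v, k -> g, p -> b, s -> z / V _ V: fires at position(s) 4, 10: vuobibidabez
surface: vuobibidabez

cell TOR=ib, RANK=pa, ASPECT=un, NUM=ma:
underlying: vuop-ak-a-za-fuv
1. 0 -> i / C _ C: no change
2. f -> v, k -> g, p -> b, s -> z / V _ V: fires at position(s) 4, 6, 10: vuobagazavuv
surface: vuobagazavuv

cell TOR=pa, RANK=ne, ASPECT=ra, NUM=lu:
underlying: vuop-ga-tu-pa-z
1. 0 -> i / C _ C: inserts after position(s) 4: vuopigatupaz
2. f -> v, k -> g, p -> b, s -> z / V _ V: fires at position(s) 4, 10: vuobigatubaz
surface: vuobigatubaz


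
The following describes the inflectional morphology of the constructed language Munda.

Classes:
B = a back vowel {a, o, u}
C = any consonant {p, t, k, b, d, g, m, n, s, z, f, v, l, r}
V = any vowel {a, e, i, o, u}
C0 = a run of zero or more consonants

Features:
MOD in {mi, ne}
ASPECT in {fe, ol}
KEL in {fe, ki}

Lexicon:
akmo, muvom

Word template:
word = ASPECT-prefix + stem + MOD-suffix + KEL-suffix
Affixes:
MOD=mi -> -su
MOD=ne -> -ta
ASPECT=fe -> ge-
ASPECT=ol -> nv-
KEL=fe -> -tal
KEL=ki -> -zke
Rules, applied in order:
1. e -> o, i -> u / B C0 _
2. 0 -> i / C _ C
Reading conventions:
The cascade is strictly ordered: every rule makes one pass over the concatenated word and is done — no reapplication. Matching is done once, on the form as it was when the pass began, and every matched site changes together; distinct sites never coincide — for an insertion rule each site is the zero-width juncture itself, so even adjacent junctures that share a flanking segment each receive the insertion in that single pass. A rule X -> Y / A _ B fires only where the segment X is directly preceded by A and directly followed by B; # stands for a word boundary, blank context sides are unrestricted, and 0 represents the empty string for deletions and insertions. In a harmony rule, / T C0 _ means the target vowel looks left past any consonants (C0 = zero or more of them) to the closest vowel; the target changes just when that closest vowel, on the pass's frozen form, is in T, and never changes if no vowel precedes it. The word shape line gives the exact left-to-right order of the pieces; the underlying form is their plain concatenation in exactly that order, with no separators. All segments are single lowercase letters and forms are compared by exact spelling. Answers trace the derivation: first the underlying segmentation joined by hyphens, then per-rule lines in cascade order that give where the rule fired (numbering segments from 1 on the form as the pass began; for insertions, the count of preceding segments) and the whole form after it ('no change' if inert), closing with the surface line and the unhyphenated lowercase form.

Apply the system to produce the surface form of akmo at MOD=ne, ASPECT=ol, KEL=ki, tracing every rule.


underlying: nv-akmo-ta-zke
1. e -> o, i -> u / B C0 _: fires at position(s) 11: nvakmotazko
2. 0 -> i / C _ C: inserts after position(s) 1, 4, 9: nivakimotaziko
surface: nivakimotaziko


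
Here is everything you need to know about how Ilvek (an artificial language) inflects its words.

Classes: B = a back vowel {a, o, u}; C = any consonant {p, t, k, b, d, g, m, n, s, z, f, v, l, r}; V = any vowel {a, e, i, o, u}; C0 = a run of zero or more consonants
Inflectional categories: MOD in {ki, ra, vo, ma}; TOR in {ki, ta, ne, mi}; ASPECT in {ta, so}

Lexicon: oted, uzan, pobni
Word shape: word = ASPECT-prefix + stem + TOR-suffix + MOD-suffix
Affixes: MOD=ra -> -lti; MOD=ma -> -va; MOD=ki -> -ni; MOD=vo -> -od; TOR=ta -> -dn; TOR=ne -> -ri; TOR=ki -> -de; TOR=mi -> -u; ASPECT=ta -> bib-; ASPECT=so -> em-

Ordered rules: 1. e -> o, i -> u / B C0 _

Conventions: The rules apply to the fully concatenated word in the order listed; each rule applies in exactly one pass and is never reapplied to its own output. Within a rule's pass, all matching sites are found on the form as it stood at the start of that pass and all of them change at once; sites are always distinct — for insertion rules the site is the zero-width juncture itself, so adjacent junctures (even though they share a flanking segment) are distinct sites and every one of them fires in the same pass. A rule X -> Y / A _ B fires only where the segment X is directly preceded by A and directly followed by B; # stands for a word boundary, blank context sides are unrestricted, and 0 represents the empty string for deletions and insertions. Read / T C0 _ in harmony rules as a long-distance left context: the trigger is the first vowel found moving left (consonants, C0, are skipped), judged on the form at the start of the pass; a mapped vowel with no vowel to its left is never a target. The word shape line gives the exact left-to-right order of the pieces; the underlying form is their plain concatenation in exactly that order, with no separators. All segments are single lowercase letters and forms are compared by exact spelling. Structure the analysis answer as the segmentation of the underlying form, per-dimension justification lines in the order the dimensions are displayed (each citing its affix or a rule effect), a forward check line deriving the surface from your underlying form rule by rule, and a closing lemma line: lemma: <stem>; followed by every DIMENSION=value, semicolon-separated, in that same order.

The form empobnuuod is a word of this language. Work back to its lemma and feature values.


underlying: em-pobni-u-od
MOD=vo - signalled by the affix -od
TOR=mi - signalled by the affix -u
ASPECT=so - signalled by the affix em-
check: empobniuod -> empobnuuod
lemma: pobni; MOD=vo; TOR=mi; ASPECT=so
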